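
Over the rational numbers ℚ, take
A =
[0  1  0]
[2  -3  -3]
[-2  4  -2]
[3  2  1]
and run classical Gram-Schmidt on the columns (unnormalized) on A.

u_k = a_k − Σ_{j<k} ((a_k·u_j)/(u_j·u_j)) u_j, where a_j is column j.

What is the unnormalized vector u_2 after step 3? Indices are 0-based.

u_2 = (-59/446, -1269/446, -510/223, 83/223)

Step 1: u_0 = a_0 = (0, 2, -2, 3).
Step 2: u_1 = a_1 − (-8/17)·u_0 = (1, -35/17, 52/17, 58/17).
Step 3: u_2 = a_2 − (1/17)·u_0 − (59/446)·u_1 = (-59/446, -1269/446, -510/223, 83/223).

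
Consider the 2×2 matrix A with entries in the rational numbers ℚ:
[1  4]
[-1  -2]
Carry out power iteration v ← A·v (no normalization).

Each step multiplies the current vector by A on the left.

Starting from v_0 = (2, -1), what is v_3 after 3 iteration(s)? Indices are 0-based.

v_3 = (6, -2)

v_0 = (2, -1).
v_1 = A·v_0 = (-2, 0).
v_2 = A·v_1 = (-2, 2).
v_3 = A·v_2 = (6, -2).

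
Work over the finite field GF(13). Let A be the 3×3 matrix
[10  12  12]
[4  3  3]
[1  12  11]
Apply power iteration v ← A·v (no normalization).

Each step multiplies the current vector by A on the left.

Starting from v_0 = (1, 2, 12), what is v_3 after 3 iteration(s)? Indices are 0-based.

v_0 = (1, 2, 12).
v_1 = A·v_0 = (9, 7, 1).
v_2 = A·v_1 = (4, 8, 0).
v_3 = A·v_2 = (6, 1, 9).

v_3 = (6, 1, 9)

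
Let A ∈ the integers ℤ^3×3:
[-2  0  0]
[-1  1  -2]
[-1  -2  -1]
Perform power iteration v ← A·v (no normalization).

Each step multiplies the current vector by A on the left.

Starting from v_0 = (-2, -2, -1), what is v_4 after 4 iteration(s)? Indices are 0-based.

v_0 = (-2, -2, -1).
v_1 = A·v_0 = (4, 2, 7).
v_2 = A·v_1 = (-8, -16, -15).
v_3 = A·v_2 = (16, 22, 55).
v_4 = A·v_3 = (-32, -104, -115).

v_4 = (-32, -104, -115)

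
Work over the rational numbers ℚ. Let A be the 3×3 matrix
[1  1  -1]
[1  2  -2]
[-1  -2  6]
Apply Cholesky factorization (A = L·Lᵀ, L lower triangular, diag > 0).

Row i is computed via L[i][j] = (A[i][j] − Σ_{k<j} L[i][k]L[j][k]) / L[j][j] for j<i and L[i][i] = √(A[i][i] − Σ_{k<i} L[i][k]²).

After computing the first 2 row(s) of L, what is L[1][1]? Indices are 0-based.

Step 1: L[0][0] = √(1) = 1.
  L[1][0] = (1) / L[0][0] = 1.
Step 2: L[1][1] = √(1) = 1.

L[1][1] = 1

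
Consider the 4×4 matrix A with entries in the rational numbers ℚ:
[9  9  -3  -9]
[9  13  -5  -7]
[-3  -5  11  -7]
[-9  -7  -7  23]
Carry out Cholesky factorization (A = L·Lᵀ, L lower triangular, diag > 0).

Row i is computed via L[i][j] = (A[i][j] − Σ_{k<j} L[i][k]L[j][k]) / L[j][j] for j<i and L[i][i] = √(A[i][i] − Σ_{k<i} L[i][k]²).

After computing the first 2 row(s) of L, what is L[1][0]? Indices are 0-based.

Step 1: L[0][0] = √(9) = 3.
  L[1][0] = (9) / L[0][0] = 3.
Step 2: L[1][1] = √(4) = 2.

L[1][0] = 3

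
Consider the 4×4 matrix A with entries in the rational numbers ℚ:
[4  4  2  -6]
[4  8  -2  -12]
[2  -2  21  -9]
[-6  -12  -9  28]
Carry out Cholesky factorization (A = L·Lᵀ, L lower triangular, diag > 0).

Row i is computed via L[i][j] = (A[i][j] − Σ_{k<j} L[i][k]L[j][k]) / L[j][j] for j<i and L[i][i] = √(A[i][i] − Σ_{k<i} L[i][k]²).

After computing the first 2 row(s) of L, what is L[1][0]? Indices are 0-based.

L[1][0] = 2

Step 1: L[0][0] = √(4) = 2.
  L[1][0] = (4) / L[0][0] = 2.
Step 2: L[1][1] = √(4) = 2.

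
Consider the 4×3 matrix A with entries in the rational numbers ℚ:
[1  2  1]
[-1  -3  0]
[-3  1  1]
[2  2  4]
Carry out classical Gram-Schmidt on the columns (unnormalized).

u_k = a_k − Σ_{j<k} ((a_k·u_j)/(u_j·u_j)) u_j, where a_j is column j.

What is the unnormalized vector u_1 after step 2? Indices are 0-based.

Step 1: u_0 = a_0 = (1, -1, -3, 2).
Step 2: u_1 = a_1 − (2/5)·u_0 = (8/5, -13/5, 11/5, 6/5).

u_1 = (8/5, -13/5, 11/5, 6/5)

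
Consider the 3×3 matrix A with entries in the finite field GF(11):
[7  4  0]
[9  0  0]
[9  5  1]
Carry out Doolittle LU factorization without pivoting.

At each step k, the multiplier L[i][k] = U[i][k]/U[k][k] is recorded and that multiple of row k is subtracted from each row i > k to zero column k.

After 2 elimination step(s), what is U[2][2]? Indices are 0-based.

U[2][2] = 1

Step 1: pivot at (0,0) is 7.
  row1 ← row1 − (6)·row0  ⇒  L[1][0]=6, U row1=(0, 9, 0)
  row2 ← row2 − (6)·row0  ⇒  L[2][0]=6, U row2=(0, 3, 1)
Step 2: pivot at (1,1) is 9.
  row2 ← row2 − (4)·row1  ⇒  L[2][1]=4, U row2=(0, 0, 1)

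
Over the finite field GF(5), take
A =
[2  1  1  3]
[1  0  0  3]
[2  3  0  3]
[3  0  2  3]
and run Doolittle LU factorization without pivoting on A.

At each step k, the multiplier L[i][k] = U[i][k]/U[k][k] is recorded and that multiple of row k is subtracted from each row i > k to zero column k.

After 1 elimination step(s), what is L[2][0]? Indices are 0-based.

k=0: U[0][0]=2
  eliminate (1,0): mult=3, new row 1: (0, 2, 2, 4); set L[1][0]=3
  eliminate (2,0): mult=1, new row 2: (0, 2, 4, 0); set L[2][0]=1
  eliminate (3,0): mult=4, new row 3: (0, 1, 3, 1); set L[3][0]=4

L[2][0] = 1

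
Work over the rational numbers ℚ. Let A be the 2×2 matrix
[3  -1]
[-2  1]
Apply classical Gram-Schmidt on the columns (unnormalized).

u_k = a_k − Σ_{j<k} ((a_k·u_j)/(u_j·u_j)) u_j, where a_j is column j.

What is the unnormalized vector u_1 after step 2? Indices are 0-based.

u_1 = (2/13, 3/13)

Step 1: u_0 = a_0 = (3, -2).
Step 2: u_1 = a_1 − (-5/13)·u_0 = (2/13, 3/13).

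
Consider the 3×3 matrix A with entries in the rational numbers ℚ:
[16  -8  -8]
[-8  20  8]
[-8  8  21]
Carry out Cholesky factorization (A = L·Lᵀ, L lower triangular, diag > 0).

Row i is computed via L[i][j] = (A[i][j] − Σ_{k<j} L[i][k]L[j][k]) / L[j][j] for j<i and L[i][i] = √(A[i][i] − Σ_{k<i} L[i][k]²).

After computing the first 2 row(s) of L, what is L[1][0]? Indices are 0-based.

Step 1: L[0][0] = √(16) = 4.
  L[1][0] = (-8) / L[0][0] = -2.
Step 2: L[1][1] = √(16) = 4.

L[1][0] = -2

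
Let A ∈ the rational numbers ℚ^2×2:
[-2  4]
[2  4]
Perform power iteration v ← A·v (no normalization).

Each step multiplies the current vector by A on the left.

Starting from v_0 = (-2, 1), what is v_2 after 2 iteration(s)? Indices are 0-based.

v_2 = (-16, 16)

v_0 = (-2, 1).
v_1 = A·v_0 = (8, 0).
v_2 = A·v_1 = (-16, 16).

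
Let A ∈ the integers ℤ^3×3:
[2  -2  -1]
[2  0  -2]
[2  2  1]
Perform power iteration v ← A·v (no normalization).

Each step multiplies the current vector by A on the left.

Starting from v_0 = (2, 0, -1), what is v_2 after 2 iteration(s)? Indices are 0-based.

v_0 = (2, 0, -1).
v_1 = A·v_0 = (5, 6, 3).
v_2 = A·v_1 = (-5, 4, 25).

v_2 = (-5, 4, 25)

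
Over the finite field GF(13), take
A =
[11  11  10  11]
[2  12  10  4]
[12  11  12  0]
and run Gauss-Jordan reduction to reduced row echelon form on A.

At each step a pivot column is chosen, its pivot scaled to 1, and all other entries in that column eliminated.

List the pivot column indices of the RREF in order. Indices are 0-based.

pivot columns: 0, 1, 2

[1] R0 /= 11  ⇒  (1, 1, 8, 1)
     R1 -= 2·R0  ⇒  (0, 10, 7, 2)
     R2 -= 12·R0  ⇒  (0, 12, 7, 1)
[2] R1 /= 10  ⇒  (0, 1, 2, 8)
     R0 -= 1·R1  ⇒  (1, 0, 6, 6)
     R2 -= 12·R1  ⇒  (0, 0, 9, 9)
[3] R2 /= 9  ⇒  (0, 0, 1, 1)
     R0 -= 6·R2  ⇒  (1, 0, 0, 0)
     R1 -= 2·R2  ⇒  (0, 1, 0, 6)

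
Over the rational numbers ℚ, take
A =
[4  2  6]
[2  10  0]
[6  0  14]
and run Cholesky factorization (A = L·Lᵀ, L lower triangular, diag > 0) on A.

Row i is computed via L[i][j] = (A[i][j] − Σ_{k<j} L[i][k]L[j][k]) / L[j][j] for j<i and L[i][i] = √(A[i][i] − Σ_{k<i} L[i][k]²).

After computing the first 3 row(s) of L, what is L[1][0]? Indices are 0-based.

Step 1: L[0][0] = √(4) = 2.
  L[1][0] = (2) / L[0][0] = 1.
Step 2: L[1][1] = √(9) = 3.
  L[2][0] = (6) / L[0][0] = 3.
  L[2][1] = (-3) / L[1][1] = -1.
Step 3: L[2][2] = √(4) = 2.

L[1][0] = 1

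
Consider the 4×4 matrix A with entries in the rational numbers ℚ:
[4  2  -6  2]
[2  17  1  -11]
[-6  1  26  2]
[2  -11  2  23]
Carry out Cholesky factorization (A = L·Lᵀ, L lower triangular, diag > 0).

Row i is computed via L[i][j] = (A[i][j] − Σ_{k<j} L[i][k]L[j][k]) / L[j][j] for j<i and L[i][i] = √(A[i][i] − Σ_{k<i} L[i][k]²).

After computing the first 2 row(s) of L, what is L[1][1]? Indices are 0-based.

L[1][1] = 4

Step 1: L[0][0] = √(4) = 2.
  L[1][0] = (2) / L[0][0] = 1.
Step 2: L[1][1] = √(16) = 4.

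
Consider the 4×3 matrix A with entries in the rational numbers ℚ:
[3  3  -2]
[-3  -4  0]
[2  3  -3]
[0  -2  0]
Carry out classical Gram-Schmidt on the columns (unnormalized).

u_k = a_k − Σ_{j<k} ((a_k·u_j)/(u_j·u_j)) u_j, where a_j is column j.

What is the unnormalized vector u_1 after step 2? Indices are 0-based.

u_1 = (-15/22, -7/22, 6/11, -2)

Step 1: u_0 = a_0 = (3, -3, 2, 0).
Step 2: u_1 = a_1 − (27/22)·u_0 = (-15/22, -7/22, 6/11, -2).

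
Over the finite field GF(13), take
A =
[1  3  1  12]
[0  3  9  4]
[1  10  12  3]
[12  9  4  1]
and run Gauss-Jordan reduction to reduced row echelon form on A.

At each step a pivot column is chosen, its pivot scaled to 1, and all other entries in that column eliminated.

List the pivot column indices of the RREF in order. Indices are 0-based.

step 1: normalize row 0 (÷1) = (1, 3, 1, 12)
  row 2: subtract 1×row0 = (0, 7, 11, 4)
  row 3: subtract 12×row0 = (0, 12, 5, 0)
step 2: normalize row 1 (÷3) = (0, 1, 3, 10)
  row 0: subtract 3×row1 = (1, 0, 5, 8)
  row 2: subtract 7×row1 = (0, 0, 3, 12)
  row 3: subtract 12×row1 = (0, 0, 8, 10)
step 3: normalize row 2 (÷3) = (0, 0, 1, 4)
  row 0: subtract 5×row2 = (1, 0, 0, 1)
  row 1: subtract 3×row2 = (0, 1, 0, 11)
  row 3: subtract 8×row2 = (0, 0, 0, 4)
step 4: normalize row 3 (÷4) = (0, 0, 0, 1)
  row 0: subtract 1×row3 = (1, 0, 0, 0)
  row 1: subtract 11×row3 = (0, 1, 0, 0)
  row 2: subtract 4×row3 = (0, 0, 1, 0)

pivot columns: 0, 1, 2, 3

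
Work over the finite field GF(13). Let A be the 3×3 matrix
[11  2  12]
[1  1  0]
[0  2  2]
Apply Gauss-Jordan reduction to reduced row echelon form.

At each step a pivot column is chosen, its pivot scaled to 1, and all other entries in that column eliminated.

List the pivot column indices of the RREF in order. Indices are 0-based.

pivot(0,0)=11: scale R0 → (1, 12, 7)
  clear (1,0): R1 −= (1)R0 → (0, 2, 6)
pivot(1,1)=2: scale R1 → (0, 1, 3)
  clear (0,1): R0 −= (12)R1 → (1, 0, 10)
  clear (2,1): R2 −= (2)R1 → (0, 0, 9)
pivot(2,2)=9: scale R2 → (0, 0, 1)
  clear (0,2): R0 −= (10)R2 → (1, 0, 0)
  clear (1,2): R1 −= (3)R2 → (0, 1, 0)

pivot columns: 0, 1, 2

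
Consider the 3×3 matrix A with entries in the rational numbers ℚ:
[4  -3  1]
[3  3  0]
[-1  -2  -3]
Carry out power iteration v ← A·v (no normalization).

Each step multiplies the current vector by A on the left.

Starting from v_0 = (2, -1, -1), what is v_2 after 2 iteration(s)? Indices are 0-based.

v_2 = (34, 39, -25)

v_0 = (2, -1, -1).
v_1 = A·v_0 = (10, 3, 3).
v_2 = A·v_1 = (34, 39, -25).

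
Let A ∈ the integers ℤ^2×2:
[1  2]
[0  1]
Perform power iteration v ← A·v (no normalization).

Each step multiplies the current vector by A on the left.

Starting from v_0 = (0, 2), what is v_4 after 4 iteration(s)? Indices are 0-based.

v_0 = (0, 2).
v_1 = A·v_0 = (4, 2).
v_2 = A·v_1 = (8, 2).
v_3 = A·v_2 = (12, 2).
v_4 = A·v_3 = (16, 2).

v_4 = (16, 2)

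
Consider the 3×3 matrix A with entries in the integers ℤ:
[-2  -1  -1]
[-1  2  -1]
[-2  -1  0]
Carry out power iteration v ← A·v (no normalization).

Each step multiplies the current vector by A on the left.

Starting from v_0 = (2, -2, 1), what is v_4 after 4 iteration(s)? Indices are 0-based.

v_0 = (2, -2, 1).
v_1 = A·v_0 = (-3, -7, -2).
v_2 = A·v_1 = (15, -9, 13).
v_3 = A·v_2 = (-34, -46, -21).
v_4 = A·v_3 = (135, -37, 114).

v_4 = (135, -37, 114)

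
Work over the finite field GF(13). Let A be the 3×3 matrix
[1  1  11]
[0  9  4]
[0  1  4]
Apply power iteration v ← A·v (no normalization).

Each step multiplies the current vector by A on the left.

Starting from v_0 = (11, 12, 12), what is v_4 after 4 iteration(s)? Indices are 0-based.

v_4 = (8, 3, 3)

v_0 = (11, 12, 12).
v_1 = A·v_0 = (12, 0, 8).
v_2 = A·v_1 = (9, 6, 6).
v_3 = A·v_2 = (3, 0, 4).
v_4 = A·v_3 = (8, 3, 3).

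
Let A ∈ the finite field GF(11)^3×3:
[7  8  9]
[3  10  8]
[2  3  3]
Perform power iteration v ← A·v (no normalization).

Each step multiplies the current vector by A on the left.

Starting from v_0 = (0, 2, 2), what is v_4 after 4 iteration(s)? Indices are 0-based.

v_0 = (0, 2, 2).
v_1 = A·v_0 = (1, 3, 1).
v_2 = A·v_1 = (7, 8, 3).
v_3 = A·v_2 = (8, 4, 3).
v_4 = A·v_3 = (5, 0, 4).

v_4 = (5, 0, 4)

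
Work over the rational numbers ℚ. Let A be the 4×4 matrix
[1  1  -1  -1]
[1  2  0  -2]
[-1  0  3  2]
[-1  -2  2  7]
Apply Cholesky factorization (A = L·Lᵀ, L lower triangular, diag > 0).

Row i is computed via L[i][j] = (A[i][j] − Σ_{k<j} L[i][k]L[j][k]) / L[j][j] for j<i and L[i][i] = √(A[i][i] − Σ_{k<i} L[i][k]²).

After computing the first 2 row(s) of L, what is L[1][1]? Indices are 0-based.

L[1][1] = 1

Step 1: L[0][0] = √(1) = 1.
  L[1][0] = (1) / L[0][0] = 1.
Step 2: L[1][1] = √(1) = 1.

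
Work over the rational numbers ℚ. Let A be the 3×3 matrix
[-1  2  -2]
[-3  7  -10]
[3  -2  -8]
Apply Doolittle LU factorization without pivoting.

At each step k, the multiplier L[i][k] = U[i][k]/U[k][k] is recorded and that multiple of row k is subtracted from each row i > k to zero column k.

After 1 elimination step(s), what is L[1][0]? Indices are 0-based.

L[1][0] = 3

[col 0] pivot -1
  R1 -= 3*R0 → (0, 1, -4)  (L[1][0] := 3)
  R2 -= -3*R0 → (0, 4, -14)  (L[2][0] := -3)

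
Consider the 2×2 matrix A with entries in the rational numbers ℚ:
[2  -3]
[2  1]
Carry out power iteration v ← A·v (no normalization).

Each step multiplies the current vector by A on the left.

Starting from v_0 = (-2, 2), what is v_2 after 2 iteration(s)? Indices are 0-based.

v_0 = (-2, 2).
v_1 = A·v_0 = (-10, -2).
v_2 = A·v_1 = (-14, -22).

v_2 = (-14, -22)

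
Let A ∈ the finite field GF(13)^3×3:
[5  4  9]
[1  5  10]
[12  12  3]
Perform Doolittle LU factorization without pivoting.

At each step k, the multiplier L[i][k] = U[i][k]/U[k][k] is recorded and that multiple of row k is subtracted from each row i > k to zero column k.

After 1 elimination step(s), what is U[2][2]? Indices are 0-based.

U[2][2] = 10

k=0: U[0][0]=5
  eliminate (1,0): mult=8, new row 1: (0, 12, 3); set L[1][0]=8
  eliminate (2,0): mult=5, new row 2: (0, 5, 10); set L[2][0]=5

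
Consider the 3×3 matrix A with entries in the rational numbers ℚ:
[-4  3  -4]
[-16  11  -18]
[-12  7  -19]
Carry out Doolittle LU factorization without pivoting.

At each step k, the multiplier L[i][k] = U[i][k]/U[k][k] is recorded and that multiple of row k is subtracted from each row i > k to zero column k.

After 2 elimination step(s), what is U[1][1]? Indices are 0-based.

[col 0] pivot -4
  R1 -= 4*R0 → (0, -1, -2)  (L[1][0] := 4)
  R2 -= 3*R0 → (0, -2, -7)  (L[2][0] := 3)
[col 1] pivot -1
  R2 -= 2*R1 → (0, 0, -3)  (L[2][1] := 2)

U[1][1] = -1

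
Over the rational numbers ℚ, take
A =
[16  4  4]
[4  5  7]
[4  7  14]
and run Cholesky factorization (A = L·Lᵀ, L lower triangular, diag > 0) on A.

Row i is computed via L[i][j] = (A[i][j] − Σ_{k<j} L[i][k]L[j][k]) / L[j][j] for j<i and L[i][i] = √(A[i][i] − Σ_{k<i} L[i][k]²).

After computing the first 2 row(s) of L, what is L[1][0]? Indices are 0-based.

L[1][0] = 1

Step 1: L[0][0] = √(16) = 4.
  L[1][0] = (4) / L[0][0] = 1.
Step 2: L[1][1] = √(4) = 2.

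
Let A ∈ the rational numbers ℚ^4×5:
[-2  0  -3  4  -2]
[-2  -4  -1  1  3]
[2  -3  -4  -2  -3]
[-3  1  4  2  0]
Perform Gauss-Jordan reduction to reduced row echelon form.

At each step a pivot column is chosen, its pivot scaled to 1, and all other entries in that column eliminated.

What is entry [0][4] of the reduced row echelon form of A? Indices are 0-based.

pivot(0,0)=-2: scale R0 → (1, 0, 3/2, -2, 1)
  clear (1,0): R1 −= (-2)R0 → (0, -4, 2, -3, 5)
  clear (2,0): R2 −= (2)R0 → (0, -3, -7, 2, -5)
  clear (3,0): R3 −= (-3)R0 → (0, 1, 17/2, -4, 3)
pivot(1,1)=-4: scale R1 → (0, 1, -1/2, 3/4, -5/4)
  clear (2,1): R2 −= (-3)R1 → (0, 0, -17/2, 17/4, -35/4)
  clear (3,1): R3 −= (1)R1 → (0, 0, 9, -19/4, 17/4)
pivot(2,2)=-17/2: scale R2 → (0, 0, 1, -1/2, 35/34)
  clear (0,2): R0 −= (3/2)R2 → (1, 0, 0, -5/4, -37/68)
  clear (1,2): R1 −= (-1/2)R2 → (0, 1, 0, 1/2, -25/34)
  clear (3,2): R3 −= (9)R2 → (0, 0, 0, -1/4, -341/68)
pivot(3,3)=-1/4: scale R3 → (0, 0, 0, 1, 341/17)
  clear (0,3): R0 −= (-5/4)R3 → (1, 0, 0, 0, 417/17)
  clear (1,3): R1 −= (1/2)R3 → (0, 1, 0, 0, -183/17)
  clear (2,3): R2 −= (-1/2)R3 → (0, 0, 1, 0, 188/17)

M[0][4] = 417/17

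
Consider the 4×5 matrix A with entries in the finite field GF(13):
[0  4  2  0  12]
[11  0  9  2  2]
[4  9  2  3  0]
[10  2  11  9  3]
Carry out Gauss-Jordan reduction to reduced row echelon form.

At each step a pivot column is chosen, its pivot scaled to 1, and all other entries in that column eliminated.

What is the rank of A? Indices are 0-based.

rank = 4

step 1: exchange rows 0,1
step 1: normalize row 0 (÷11) = (1, 0, 2, 12, 12)
  row 2: subtract 4×row0 = (0, 9, 7, 7, 4)
  row 3: subtract 10×row0 = (0, 2, 4, 6, 0)
step 2: normalize row 1 (÷4) = (0, 1, 7, 0, 3)
  row 2: subtract 9×row1 = (0, 0, 9, 7, 3)
  row 3: subtract 2×row1 = (0, 0, 3, 6, 7)
step 3: normalize row 2 (÷9) = (0, 0, 1, 8, 9)
  row 0: subtract 2×row2 = (1, 0, 0, 9, 7)
  row 1: subtract 7×row2 = (0, 1, 0, 9, 5)
  row 3: subtract 3×row2 = (0, 0, 0, 8, 6)
step 4: normalize row 3 (÷8) = (0, 0, 0, 1, 4)
  row 0: subtract 9×row3 = (1, 0, 0, 0, 10)
  row 1: subtract 9×row3 = (0, 1, 0, 0, 8)
  row 2: subtract 8×row3 = (0, 0, 1, 0, 3)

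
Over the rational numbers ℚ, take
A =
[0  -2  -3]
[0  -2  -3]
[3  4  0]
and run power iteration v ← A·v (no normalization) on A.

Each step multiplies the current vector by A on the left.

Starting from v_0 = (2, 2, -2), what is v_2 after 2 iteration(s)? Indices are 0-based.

v_0 = (2, 2, -2).
v_1 = A·v_0 = (2, 2, 14).
v_2 = A·v_1 = (-46, -46, 14).

v_2 = (-46, -46, 14)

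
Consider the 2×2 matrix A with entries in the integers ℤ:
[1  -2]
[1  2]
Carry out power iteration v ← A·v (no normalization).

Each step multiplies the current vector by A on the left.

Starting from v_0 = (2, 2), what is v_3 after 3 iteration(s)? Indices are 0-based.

v_3 = (-34, 6)

v_0 = (2, 2).
v_1 = A·v_0 = (-2, 6).
v_2 = A·v_1 = (-14, 10).
v_3 = A·v_2 = (-34, 6).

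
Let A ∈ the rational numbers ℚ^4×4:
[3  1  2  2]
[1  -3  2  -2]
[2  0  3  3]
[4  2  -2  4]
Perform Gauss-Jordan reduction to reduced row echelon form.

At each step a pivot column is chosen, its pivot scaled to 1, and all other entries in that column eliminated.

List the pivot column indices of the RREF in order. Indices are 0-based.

pivot(0,0)=3: scale R0 → (1, 1/3, 2/3, 2/3)
  clear (1,0): R1 −= (1)R0 → (0, -10/3, 4/3, -8/3)
  clear (2,0): R2 −= (2)R0 → (0, -2/3, 5/3, 5/3)
  clear (3,0): R3 −= (4)R0 → (0, 2/3, -14/3, 4/3)
pivot(1,1)=-10/3: scale R1 → (0, 1, -2/5, 4/5)
  clear (0,1): R0 −= (1/3)R1 → (1, 0, 4/5, 2/5)
  clear (2,1): R2 −= (-2/3)R1 → (0, 0, 7/5, 11/5)
  clear (3,1): R3 −= (2/3)R1 → (0, 0, -22/5, 4/5)
pivot(2,2)=7/5: scale R2 → (0, 0, 1, 11/7)
  clear (0,2): R0 −= (4/5)R2 → (1, 0, 0, -6/7)
  clear (1,2): R1 −= (-2/5)R2 → (0, 1, 0, 10/7)
  clear (3,2): R3 −= (-22/5)R2 → (0, 0, 0, 54/7)
pivot(3,3)=54/7: scale R3 → (0, 0, 0, 1)
  clear (0,3): R0 −= (-6/7)R3 → (1, 0, 0, 0)
  clear (1,3): R1 −= (10/7)R3 → (0, 1, 0, 0)
  clear (2,3): R2 −= (11/7)R3 → (0, 0, 1, 0)

pivot columns: 0, 1, 2, 3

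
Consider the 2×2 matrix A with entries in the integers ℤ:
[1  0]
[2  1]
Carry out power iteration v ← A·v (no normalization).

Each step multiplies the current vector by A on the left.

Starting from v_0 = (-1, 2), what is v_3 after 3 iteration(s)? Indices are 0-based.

v_0 = (-1, 2).
v_1 = A·v_0 = (-1, 0).
v_2 = A·v_1 = (-1, -2).
v_3 = A·v_2 = (-1, -4).

v_3 = (-1, -4)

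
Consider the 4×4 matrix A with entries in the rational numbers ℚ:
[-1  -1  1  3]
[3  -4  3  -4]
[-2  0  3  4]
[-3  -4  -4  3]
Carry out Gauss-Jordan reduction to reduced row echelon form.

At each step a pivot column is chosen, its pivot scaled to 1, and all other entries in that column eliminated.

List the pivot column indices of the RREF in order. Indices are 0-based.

step 1: normalize row 0 (÷-1) = (1, 1, -1, -3)
  row 1: subtract 3×row0 = (0, -7, 6, 5)
  row 2: subtract -2×row0 = (0, 2, 1, -2)
  row 3: subtract -3×row0 = (0, -1, -7, -6)
step 2: normalize row 1 (÷-7) = (0, 1, -6/7, -5/7)
  row 0: subtract 1×row1 = (1, 0, -1/7, -16/7)
  row 2: subtract 2×row1 = (0, 0, 19/7, -4/7)
  row 3: subtract -1×row1 = (0, 0, -55/7, -47/7)
step 3: normalize row 2 (÷19/7) = (0, 0, 1, -4/19)
  row 0: subtract -1/7×row2 = (1, 0, 0, -44/19)
  row 1: subtract -6/7×row2 = (0, 1, 0, -17/19)
  row 3: subtract -55/7×row2 = (0, 0, 0, -159/19)
step 4: normalize row 3 (÷-159/19) = (0, 0, 0, 1)
  row 0: subtract -44/19×row3 = (1, 0, 0, 0)
  row 1: subtract -17/19×row3 = (0, 1, 0, 0)
  row 2: subtract -4/19×row3 = (0, 0, 1, 0)

pivot columns: 0, 1, 2, 3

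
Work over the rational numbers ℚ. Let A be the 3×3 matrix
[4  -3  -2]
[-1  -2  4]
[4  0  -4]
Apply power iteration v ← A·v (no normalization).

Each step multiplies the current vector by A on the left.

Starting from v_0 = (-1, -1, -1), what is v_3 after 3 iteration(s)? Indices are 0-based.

v_0 = (-1, -1, -1).
v_1 = A·v_0 = (1, -1, 0).
v_2 = A·v_1 = (7, 1, 4).
v_3 = A·v_2 = (17, 7, 12).

v_3 = (17, 7, 12)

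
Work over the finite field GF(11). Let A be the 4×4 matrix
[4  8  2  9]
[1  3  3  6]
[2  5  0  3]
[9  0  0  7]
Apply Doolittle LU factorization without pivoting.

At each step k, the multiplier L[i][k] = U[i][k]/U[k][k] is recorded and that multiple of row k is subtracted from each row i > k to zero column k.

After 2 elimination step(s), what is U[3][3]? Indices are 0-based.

[col 0] pivot 4
  R1 -= 3*R0 → (0, 1, 8, 1)  (L[1][0] := 3)
  R2 -= 6*R0 → (0, 1, 10, 4)  (L[2][0] := 6)
  R3 -= 5*R0 → (0, 4, 1, 6)  (L[3][0] := 5)
[col 1] pivot 1
  R2 -= 1*R1 → (0, 0, 2, 3)  (L[2][1] := 1)
  R3 -= 4*R1 → (0, 0, 2, 2)  (L[3][1] := 4)

U[3][3] = 2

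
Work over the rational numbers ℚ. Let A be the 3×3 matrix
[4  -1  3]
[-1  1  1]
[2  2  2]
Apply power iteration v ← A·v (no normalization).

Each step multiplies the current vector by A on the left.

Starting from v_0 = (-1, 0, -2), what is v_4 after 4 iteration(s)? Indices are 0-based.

v_4 = (-1886, 183, -966)

v_0 = (-1, 0, -2).
v_1 = A·v_0 = (-10, -1, -6).
v_2 = A·v_1 = (-57, 3, -34).
v_3 = A·v_2 = (-333, 26, -176).
v_4 = A·v_3 = (-1886, 183, -966).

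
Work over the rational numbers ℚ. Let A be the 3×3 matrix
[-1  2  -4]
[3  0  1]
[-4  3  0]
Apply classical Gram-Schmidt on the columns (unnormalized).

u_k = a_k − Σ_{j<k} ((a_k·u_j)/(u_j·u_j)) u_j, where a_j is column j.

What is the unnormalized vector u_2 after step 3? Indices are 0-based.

Step 1: u_0 = a_0 = (-1, 3, -4).
Step 2: u_1 = a_1 − (-7/13)·u_0 = (19/13, 21/13, 11/13).
Step 3: u_2 = a_2 − (7/26)·u_0 − (-55/71)·u_1 = (-369/142, 205/142, 123/71).

u_2 = (-369/142, 205/142, 123/71)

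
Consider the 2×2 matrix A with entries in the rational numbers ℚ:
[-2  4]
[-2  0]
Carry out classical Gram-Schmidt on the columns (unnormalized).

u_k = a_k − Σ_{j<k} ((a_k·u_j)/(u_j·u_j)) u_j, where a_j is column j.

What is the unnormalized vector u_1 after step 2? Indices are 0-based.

u_1 = (2, -2)

Step 1: u_0 = a_0 = (-2, -2).
Step 2: u_1 = a_1 − (-1)·u_0 = (2, -2).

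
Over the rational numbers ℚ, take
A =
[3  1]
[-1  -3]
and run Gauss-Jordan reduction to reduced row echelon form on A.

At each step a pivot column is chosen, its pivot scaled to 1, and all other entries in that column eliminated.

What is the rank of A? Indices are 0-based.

rank = 2

pivot(0,0)=3: scale R0 → (1, 1/3)
  clear (1,0): R1 −= (-1)R0 → (0, -8/3)
pivot(1,1)=-8/3: scale R1 → (0, 1)
  clear (0,1): R0 −= (1/3)R1 → (1, 0)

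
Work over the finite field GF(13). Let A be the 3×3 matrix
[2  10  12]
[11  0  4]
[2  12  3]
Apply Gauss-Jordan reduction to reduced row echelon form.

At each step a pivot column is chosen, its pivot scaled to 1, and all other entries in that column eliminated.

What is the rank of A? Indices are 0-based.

step 1: normalize row 0 (÷2) = (1, 5, 6)
  row 1: subtract 11×row0 = (0, 10, 3)
  row 2: subtract 2×row0 = (0, 2, 4)
step 2: normalize row 1 (÷10) = (0, 1, 12)
  row 0: subtract 5×row1 = (1, 0, 11)
  row 2: subtract 2×row1 = (0, 0, 6)
step 3: normalize row 2 (÷6) = (0, 0, 1)
  row 0: subtract 11×row2 = (1, 0, 0)
  row 1: subtract 12×row2 = (0, 1, 0)

rank = 3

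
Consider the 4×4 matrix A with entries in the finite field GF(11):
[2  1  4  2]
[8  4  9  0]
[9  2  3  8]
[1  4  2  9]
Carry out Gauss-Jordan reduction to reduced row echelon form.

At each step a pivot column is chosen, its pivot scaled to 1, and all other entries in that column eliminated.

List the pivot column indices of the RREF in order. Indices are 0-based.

step 1: normalize row 0 (÷2) = (1, 6, 2, 1)
  row 1: subtract 8×row0 = (0, 0, 4, 3)
  row 2: subtract 9×row0 = (0, 3, 7, 10)
  row 3: subtract 1×row0 = (0, 9, 0, 8)
step 2: exchange rows 1,2
step 2: normalize row 1 (÷3) = (0, 1, 6, 7)
  row 0: subtract 6×row1 = (1, 0, 10, 3)
  row 3: subtract 9×row1 = (0, 0, 1, 0)
step 3: normalize row 2 (÷4) = (0, 0, 1, 9)
  row 0: subtract 10×row2 = (1, 0, 0, 1)
  row 1: subtract 6×row2 = (0, 1, 0, 8)
  row 3: subtract 1×row2 = (0, 0, 0, 2)
step 4: normalize row 3 (÷2) = (0, 0, 0, 1)
  row 0: subtract 1×row3 = (1, 0, 0, 0)
  row 1: subtract 8×row3 = (0, 1, 0, 0)
  row 2: subtract 9×row3 = (0, 0, 1, 0)

pivot columns: 0, 1, 2, 3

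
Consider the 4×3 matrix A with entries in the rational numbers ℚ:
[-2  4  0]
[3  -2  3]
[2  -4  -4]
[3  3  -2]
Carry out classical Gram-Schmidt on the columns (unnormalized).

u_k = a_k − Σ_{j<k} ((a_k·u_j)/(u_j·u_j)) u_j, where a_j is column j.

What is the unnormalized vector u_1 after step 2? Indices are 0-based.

u_1 = (3, -1/2, -3, 9/2)

Step 1: u_0 = a_0 = (-2, 3, 2, 3).
Step 2: u_1 = a_1 − (-1/2)·u_0 = (3, -1/2, -3, 9/2).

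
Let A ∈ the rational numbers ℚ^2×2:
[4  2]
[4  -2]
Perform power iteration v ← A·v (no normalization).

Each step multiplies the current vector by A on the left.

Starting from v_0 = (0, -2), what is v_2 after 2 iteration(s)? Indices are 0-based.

v_2 = (-8, -24)

v_0 = (0, -2).
v_1 = A·v_0 = (-4, 4).
v_2 = A·v_1 = (-8, -24).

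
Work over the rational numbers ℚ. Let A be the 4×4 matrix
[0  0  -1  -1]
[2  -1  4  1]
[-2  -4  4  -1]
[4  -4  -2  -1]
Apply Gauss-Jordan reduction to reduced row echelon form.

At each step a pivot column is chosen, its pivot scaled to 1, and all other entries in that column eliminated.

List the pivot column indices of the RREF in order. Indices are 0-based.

pivot columns: 0, 1, 2, 3

[1] R0 <-> R1
[1] R0 /= 2  ⇒  (1, -1/2, 2, 1/2)
     R2 -= -2·R0  ⇒  (0, -5, 8, 0)
     R3 -= 4·R0  ⇒  (0, -2, -10, -3)
[2] R1 <-> R2
[2] R1 /= -5  ⇒  (0, 1, -8/5, 0)
     R0 -= -1/2·R1  ⇒  (1, 0, 6/5, 1/2)
     R3 -= -2·R1  ⇒  (0, 0, -66/5, -3)
[3] R2 /= -1  ⇒  (0, 0, 1, 1)
     R0 -= 6/5·R2  ⇒  (1, 0, 0, -7/10)
     R1 -= -8/5·R2  ⇒  (0, 1, 0, 8/5)
     R3 -= -66/5·R2  ⇒  (0, 0, 0, 51/5)
[4] R3 /= 51/5  ⇒  (0, 0, 0, 1)
     R0 -= -7/10·R3  ⇒  (1, 0, 0, 0)
     R1 -= 8/5·R3  ⇒  (0, 1, 0, 0)
     R2 -= 1·R3  ⇒  (0, 0, 1, 0)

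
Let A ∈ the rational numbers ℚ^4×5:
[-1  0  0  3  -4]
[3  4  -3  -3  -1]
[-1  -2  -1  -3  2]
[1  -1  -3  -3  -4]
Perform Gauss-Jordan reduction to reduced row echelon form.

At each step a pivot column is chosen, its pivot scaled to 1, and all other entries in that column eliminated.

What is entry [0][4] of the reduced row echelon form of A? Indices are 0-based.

M[0][4] = -5/4

pivot(0,0)=-1: scale R0 → (1, 0, 0, -3, 4)
  clear (1,0): R1 −= (3)R0 → (0, 4, -3, 6, -13)
  clear (2,0): R2 −= (-1)R0 → (0, -2, -1, -6, 6)
  clear (3,0): R3 −= (1)R0 → (0, -1, -3, 0, -8)
pivot(1,1)=4: scale R1 → (0, 1, -3/4, 3/2, -13/4)
  clear (2,1): R2 −= (-2)R1 → (0, 0, -5/2, -3, -1/2)
  clear (3,1): R3 −= (-1)R1 → (0, 0, -15/4, 3/2, -45/4)
pivot(2,2)=-5/2: scale R2 → (0, 0, 1, 6/5, 1/5)
  clear (1,2): R1 −= (-3/4)R2 → (0, 1, 0, 12/5, -31/10)
  clear (3,2): R3 −= (-15/4)R2 → (0, 0, 0, 6, -21/2)
pivot(3,3)=6: scale R3 → (0, 0, 0, 1, -7/4)
  clear (0,3): R0 −= (-3)R3 → (1, 0, 0, 0, -5/4)
  clear (1,3): R1 −= (12/5)R3 → (0, 1, 0, 0, 11/10)
  clear (2,3): R2 −= (6/5)R3 → (0, 0, 1, 0, 23/10)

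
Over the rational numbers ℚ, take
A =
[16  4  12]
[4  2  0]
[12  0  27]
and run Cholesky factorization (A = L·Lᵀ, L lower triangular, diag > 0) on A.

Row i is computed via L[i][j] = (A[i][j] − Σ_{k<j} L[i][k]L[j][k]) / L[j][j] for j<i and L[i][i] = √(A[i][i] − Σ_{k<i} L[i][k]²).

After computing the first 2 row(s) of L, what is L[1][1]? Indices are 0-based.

L[1][1] = 1

Step 1: L[0][0] = √(16) = 4.
  L[1][0] = (4) / L[0][0] = 1.
Step 2: L[1][1] = √(1) = 1.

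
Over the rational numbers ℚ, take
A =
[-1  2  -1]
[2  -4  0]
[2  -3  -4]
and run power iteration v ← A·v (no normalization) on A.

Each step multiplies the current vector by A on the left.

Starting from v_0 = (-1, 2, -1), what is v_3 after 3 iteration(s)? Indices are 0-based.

v_3 = (68, -252, -432)

v_0 = (-1, 2, -1).
v_1 = A·v_0 = (6, -10, -4).
v_2 = A·v_1 = (-22, 52, 58).
v_3 = A·v_2 = (68, -252, -432).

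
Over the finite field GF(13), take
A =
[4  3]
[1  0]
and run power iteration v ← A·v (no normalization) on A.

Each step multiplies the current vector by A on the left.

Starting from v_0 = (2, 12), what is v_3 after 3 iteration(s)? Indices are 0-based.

v_0 = (2, 12).
v_1 = A·v_0 = (5, 2).
v_2 = A·v_1 = (0, 5).
v_3 = A·v_2 = (2, 0).

v_3 = (2, 0)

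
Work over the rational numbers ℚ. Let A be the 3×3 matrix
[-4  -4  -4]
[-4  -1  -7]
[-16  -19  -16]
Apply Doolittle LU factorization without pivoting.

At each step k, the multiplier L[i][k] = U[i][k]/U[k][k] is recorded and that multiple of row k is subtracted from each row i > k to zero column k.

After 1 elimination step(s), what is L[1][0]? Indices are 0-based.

L[1][0] = 1

k=0: U[0][0]=-4
  eliminate (1,0): mult=1, new row 1: (0, 3, -3); set L[1][0]=1
  eliminate (2,0): mult=4, new row 2: (0, -3, 0); set L[2][0]=4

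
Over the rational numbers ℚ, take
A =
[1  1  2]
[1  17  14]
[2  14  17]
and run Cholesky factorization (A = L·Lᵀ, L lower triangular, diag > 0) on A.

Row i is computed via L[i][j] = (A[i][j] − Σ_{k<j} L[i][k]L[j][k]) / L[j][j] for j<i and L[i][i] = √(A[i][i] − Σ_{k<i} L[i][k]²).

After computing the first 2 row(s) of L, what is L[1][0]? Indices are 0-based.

Step 1: L[0][0] = √(1) = 1.
  L[1][0] = (1) / L[0][0] = 1.
Step 2: L[1][1] = √(16) = 4.

L[1][0] = 1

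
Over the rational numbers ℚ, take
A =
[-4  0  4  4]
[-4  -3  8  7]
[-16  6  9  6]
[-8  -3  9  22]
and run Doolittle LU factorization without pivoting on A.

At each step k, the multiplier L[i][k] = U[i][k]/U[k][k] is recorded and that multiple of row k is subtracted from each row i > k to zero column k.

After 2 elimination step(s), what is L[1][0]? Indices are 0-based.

L[1][0] = 1

[col 0] pivot -4
  R1 -= 1*R0 → (0, -3, 4, 3)  (L[1][0] := 1)
  R2 -= 4*R0 → (0, 6, -7, -10)  (L[2][0] := 4)
  R3 -= 2*R0 → (0, -3, 1, 14)  (L[3][0] := 2)
[col 1] pivot -3
  R2 -= -2*R1 → (0, 0, 1, -4)  (L[2][1] := -2)
  R3 -= 1*R1 → (0, 0, -3, 11)  (L[3][1] := 1)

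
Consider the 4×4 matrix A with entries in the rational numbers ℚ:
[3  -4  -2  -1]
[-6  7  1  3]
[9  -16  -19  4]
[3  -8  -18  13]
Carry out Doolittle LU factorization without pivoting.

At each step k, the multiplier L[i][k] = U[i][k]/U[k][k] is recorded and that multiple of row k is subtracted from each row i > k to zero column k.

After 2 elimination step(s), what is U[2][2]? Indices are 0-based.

U[2][2] = -1

k=0: U[0][0]=3
  eliminate (1,0): mult=-2, new row 1: (0, -1, -3, 1); set L[1][0]=-2
  eliminate (2,0): mult=3, new row 2: (0, -4, -13, 7); set L[2][0]=3
  eliminate (3,0): mult=1, new row 3: (0, -4, -16, 14); set L[3][0]=1
k=1: U[1][1]=-1
  eliminate (2,1): mult=4, new row 2: (0, 0, -1, 3); set L[2][1]=4
  eliminate (3,1): mult=4, new row 3: (0, 0, -4, 10); set L[3][1]=4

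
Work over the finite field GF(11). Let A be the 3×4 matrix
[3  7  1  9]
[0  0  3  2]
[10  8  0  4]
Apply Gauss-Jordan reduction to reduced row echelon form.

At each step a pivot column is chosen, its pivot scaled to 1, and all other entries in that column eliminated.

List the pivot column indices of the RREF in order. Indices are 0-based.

step 1: normalize row 0 (÷3) = (1, 6, 4, 3)
  row 2: subtract 10×row0 = (0, 3, 4, 7)
step 2: exchange rows 1,2
step 2: normalize row 1 (÷3) = (0, 1, 5, 6)
  row 0: subtract 6×row1 = (1, 0, 7, 0)
step 3: normalize row 2 (÷3) = (0, 0, 1, 8)
  row 0: subtract 7×row2 = (1, 0, 0, 10)
  row 1: subtract 5×row2 = (0, 1, 0, 10)

pivot columns: 0, 1, 2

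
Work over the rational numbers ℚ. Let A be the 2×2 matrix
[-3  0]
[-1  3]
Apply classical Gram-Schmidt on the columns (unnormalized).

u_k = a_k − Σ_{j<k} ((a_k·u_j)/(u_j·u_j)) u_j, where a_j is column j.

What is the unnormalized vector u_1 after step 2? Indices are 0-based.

u_1 = (-9/10, 27/10)

Step 1: u_0 = a_0 = (-3, -1).
Step 2: u_1 = a_1 − (-3/10)·u_0 = (-9/10, 27/10).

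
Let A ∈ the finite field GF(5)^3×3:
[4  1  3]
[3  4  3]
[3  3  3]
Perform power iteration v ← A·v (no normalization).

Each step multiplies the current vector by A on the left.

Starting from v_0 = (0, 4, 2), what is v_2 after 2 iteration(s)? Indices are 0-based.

v_2 = (1, 2, 0)

v_0 = (0, 4, 2).
v_1 = A·v_0 = (0, 2, 3).
v_2 = A·v_1 = (1, 2, 0).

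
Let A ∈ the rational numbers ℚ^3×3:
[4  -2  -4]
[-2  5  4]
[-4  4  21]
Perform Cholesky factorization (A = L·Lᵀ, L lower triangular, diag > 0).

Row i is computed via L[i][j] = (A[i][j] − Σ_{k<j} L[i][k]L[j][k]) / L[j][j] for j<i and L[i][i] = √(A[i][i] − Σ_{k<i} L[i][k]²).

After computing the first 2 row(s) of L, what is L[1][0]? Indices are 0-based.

Step 1: L[0][0] = √(4) = 2.
  L[1][0] = (-2) / L[0][0] = -1.
Step 2: L[1][1] = √(4) = 2.

L[1][0] = -1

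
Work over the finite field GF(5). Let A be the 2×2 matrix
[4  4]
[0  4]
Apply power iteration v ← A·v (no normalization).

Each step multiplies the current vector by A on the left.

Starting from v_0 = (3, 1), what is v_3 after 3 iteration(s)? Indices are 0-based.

v_0 = (3, 1).
v_1 = A·v_0 = (1, 4).
v_2 = A·v_1 = (0, 1).
v_3 = A·v_2 = (4, 4).

v_3 = (4, 4)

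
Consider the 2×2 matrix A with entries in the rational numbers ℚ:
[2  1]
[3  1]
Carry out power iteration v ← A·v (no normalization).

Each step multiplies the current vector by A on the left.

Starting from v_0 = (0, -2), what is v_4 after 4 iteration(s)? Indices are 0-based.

v_4 = (-66, -86)

v_0 = (0, -2).
v_1 = A·v_0 = (-2, -2).
v_2 = A·v_1 = (-6, -8).
v_3 = A·v_2 = (-20, -26).
v_4 = A·v_3 = (-66, -86).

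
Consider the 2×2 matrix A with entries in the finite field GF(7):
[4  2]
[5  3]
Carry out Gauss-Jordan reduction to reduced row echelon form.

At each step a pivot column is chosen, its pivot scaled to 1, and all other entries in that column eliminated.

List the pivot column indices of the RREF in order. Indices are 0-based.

pivot columns: 0, 1

step 1: normalize row 0 (÷4) = (1, 4)
  row 1: subtract 5×row0 = (0, 4)
step 2: normalize row 1 (÷4) = (0, 1)
  row 0: subtract 4×row1 = (1, 0)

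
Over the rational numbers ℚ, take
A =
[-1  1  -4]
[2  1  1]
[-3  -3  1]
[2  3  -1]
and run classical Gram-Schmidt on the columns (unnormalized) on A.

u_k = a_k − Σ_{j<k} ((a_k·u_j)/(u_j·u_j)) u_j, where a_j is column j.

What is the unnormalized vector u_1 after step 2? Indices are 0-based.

Step 1: u_0 = a_0 = (-1, 2, -3, 2).
Step 2: u_1 = a_1 − (8/9)·u_0 = (17/9, -7/9, -1/3, 11/9).

u_1 = (17/9, -7/9, -1/3, 11/9)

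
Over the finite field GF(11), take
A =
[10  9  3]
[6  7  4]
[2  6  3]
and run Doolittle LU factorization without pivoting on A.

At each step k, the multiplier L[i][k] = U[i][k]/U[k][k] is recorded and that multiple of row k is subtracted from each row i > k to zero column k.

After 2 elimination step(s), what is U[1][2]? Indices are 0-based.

[col 0] pivot 10
  R1 -= 5*R0 → (0, 6, 0)  (L[1][0] := 5)
  R2 -= 9*R0 → (0, 2, 9)  (L[2][0] := 9)
[col 1] pivot 6
  R2 -= 4*R1 → (0, 0, 9)  (L[2][1] := 4)

U[1][2] = 0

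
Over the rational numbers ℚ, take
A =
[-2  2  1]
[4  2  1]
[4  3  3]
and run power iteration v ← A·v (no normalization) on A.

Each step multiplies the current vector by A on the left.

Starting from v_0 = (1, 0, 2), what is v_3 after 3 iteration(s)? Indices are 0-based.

v_3 = (48, 180, 298)

v_0 = (1, 0, 2).
v_1 = A·v_0 = (0, 6, 10).
v_2 = A·v_1 = (22, 22, 48).
v_3 = A·v_2 = (48, 180, 298).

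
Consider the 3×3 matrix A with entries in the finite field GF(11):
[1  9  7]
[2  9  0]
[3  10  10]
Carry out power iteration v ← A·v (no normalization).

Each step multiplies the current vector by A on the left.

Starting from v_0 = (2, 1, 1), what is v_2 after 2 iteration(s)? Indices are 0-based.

v_0 = (2, 1, 1).
v_1 = A·v_0 = (7, 2, 4).
v_2 = A·v_1 = (9, 10, 4).

v_2 = (9, 10, 4)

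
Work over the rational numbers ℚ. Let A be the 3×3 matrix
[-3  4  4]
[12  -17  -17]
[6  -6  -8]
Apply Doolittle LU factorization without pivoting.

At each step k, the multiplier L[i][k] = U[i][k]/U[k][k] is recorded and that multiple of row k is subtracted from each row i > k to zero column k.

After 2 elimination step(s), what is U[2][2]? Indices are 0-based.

[col 0] pivot -3
  R1 -= -4*R0 → (0, -1, -1)  (L[1][0] := -4)
  R2 -= -2*R0 → (0, 2, 0)  (L[2][0] := -2)
[col 1] pivot -1
  R2 -= -2*R1 → (0, 0, -2)  (L[2][1] := -2)

U[2][2] = -2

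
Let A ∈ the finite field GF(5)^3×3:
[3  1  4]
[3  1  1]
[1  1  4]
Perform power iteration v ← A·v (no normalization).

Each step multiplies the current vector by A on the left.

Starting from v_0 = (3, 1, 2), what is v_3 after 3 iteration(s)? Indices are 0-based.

v_0 = (3, 1, 2).
v_1 = A·v_0 = (3, 2, 2).
v_2 = A·v_1 = (4, 3, 3).
v_3 = A·v_2 = (2, 3, 4).

v_3 = (2, 3, 4)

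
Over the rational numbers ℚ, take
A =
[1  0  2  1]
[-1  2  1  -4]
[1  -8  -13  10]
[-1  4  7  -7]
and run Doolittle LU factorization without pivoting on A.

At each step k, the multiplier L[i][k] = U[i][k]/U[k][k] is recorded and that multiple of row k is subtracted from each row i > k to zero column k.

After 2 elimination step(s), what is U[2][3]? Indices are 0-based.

U[2][3] = -3

[col 0] pivot 1
  R1 -= -1*R0 → (0, 2, 3, -3)  (L[1][0] := -1)
  R2 -= 1*R0 → (0, -8, -15, 9)  (L[2][0] := 1)
  R3 -= -1*R0 → (0, 4, 9, -6)  (L[3][0] := -1)
[col 1] pivot 2
  R2 -= -4*R1 → (0, 0, -3, -3)  (L[2][1] := -4)
  R3 -= 2*R1 → (0, 0, 3, 0)  (L[3][1] := 2)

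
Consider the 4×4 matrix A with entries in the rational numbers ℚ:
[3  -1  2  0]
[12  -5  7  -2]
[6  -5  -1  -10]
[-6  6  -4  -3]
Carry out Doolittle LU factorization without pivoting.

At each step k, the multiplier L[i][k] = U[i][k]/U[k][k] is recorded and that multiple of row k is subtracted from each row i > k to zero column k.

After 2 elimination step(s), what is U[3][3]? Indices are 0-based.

Step 1: pivot at (0,0) is 3.
  row1 ← row1 − (4)·row0  ⇒  L[1][0]=4, U row1=(0, -1, -1, -2)
  row2 ← row2 − (2)·row0  ⇒  L[2][0]=2, U row2=(0, -3, -5, -10)
  row3 ← row3 − (-2)·row0  ⇒  L[3][0]=-2, U row3=(0, 4, 0, -3)
Step 2: pivot at (1,1) is -1.
  row2 ← row2 − (3)·row1  ⇒  L[2][1]=3, U row2=(0, 0, -2, -4)
  row3 ← row3 − (-4)·row1  ⇒  L[3][1]=-4, U row3=(0, 0, -4, -11)

U[3][3] = -11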